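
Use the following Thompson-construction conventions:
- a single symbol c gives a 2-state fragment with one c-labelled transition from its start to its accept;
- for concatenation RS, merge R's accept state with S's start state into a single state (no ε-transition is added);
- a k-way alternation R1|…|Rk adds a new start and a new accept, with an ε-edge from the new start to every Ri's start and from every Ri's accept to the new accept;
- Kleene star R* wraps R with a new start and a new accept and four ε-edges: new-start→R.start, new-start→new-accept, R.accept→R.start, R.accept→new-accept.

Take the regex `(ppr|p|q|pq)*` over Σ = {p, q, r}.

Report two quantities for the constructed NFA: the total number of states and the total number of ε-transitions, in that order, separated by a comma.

Bottom-up over the parse tree:
Each of the 7 symbol leaves contributes 2 states and 0 ε-transitions.
  ppr = 4 states, 0 ε-transitions
  pq = 3 states, 0 ε-transitions
  ppr|p|q|pq = 13 states, 8 ε-transitions
  (ppr|p|q|pq)* = 15 states, 12 ε-transitions

15, 12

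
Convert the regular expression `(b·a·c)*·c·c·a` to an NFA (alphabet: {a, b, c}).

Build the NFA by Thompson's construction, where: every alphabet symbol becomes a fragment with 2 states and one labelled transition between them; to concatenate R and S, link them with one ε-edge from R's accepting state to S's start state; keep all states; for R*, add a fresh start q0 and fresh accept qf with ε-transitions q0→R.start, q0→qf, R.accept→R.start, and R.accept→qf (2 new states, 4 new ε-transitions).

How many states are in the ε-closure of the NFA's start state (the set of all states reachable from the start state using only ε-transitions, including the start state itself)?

4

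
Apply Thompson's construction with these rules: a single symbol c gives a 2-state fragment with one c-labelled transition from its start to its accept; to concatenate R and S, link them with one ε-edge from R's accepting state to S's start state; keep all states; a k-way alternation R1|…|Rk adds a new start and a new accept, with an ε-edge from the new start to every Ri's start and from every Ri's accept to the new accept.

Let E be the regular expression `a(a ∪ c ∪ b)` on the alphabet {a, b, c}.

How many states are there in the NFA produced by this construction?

Building bottom-up:
Each of the 4 symbol leaves contributes a 2-state fragment.
  a ∪ c ∪ b — 8 states
  a(a ∪ c ∪ b) — 10 states

10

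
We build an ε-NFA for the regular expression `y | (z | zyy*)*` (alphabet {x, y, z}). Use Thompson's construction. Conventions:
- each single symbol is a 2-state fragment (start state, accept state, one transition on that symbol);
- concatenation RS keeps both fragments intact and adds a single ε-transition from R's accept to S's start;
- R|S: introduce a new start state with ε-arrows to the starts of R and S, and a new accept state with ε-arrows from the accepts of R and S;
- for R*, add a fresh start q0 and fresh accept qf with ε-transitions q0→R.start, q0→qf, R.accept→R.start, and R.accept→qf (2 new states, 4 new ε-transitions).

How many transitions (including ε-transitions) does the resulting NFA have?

23

Bottom-up over the parse tree:
Each of the 5 symbol leaves contributes 1 transition (1 symbol, 0 ε).
  y* → 5 transitions (1 symbol, 4 ε)
  zyy* → 9 transitions (3 symbol, 6 ε)
  z | zyy* → 14 transitions (4 symbol, 10 ε)
  (z | zyy*)* → 18 transitions (4 symbol, 14 ε)
  y | (z | zyy*)* → 23 transitions (5 symbol, 18 ε)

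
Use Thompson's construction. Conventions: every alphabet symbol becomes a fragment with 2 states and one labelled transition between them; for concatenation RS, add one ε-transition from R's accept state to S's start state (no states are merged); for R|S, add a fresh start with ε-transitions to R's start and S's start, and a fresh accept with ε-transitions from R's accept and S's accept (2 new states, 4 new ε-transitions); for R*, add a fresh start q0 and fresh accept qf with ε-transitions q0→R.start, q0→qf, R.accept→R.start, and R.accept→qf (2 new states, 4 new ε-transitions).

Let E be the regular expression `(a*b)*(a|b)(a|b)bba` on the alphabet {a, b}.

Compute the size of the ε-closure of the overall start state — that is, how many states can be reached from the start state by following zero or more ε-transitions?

Let C(F) = |ε-closure(F.start)| within fragment F, and note whether F accepts ε. Symbol fragments have C = 1 and do not accept ε. Then:
  a* → new start has ε-edges to the inner start and to the new accept, so C = 2 + 1 = 3
  a*b → the left operand accepts ε, so the closure extends into the next operand (via the concat ε-link); C = 3 + 1 = 4
  (a*b)* → the star's fresh start ε-reaches both the body's start and the fresh accept: C = 2 + 4 = 6
  a|b → C = 1 + 1 + 1 = 3 (the new accept is not ε-reachable since no branch accepts ε)
  a|b → C = 1 + 1 + 1 = 3 (the new accept is not ε-reachable since no branch accepts ε)
  (a*b)*(a|b)(a|b)bba → the left operand accepts ε, so the closure extends into the next operand (via the concat ε-link); C = 6 + 3 = 9

9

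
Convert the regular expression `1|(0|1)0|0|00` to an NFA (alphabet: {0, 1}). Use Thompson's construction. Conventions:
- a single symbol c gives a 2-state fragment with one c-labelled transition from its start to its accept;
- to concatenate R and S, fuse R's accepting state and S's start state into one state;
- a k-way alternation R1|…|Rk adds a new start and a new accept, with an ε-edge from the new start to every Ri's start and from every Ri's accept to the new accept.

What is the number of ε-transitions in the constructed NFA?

Per subexpression:
Each of the 7 symbol leaves contributes 0 ε-transitions.
  0|1 — 4 ε-transitions
  (0|1)0 — 4 ε-transitions
  00 — 0 ε-transitions
  1|(0|1)0|0|00 — 12 ε-transitions

12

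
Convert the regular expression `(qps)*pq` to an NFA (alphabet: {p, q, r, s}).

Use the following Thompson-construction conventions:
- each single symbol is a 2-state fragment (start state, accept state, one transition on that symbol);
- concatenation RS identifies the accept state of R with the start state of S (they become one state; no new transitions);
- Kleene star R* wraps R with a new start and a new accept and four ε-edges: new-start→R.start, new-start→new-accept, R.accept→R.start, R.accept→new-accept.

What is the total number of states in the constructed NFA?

8

Bottom-up over the parse tree:
Each of the 5 symbol leaves contributes a 2-state fragment.
  qps → 4 states
  (qps)* → 6 states
  (qps)*pq → 8 states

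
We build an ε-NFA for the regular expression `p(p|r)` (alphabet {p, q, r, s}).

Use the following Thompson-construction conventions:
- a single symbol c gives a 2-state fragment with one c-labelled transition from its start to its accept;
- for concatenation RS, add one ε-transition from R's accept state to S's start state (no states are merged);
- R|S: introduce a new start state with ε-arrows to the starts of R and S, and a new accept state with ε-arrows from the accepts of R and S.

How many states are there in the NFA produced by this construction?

8

Building bottom-up:
Each of the 3 symbol leaves contributes a 2-state fragment.
  p|r → 6 states
  p(p|r) → 8 states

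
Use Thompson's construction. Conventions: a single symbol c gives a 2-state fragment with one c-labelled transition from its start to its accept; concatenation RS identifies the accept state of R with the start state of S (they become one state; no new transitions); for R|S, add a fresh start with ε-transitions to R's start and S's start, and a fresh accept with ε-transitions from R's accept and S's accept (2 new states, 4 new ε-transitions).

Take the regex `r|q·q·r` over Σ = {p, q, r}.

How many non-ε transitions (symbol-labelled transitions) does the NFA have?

Recursing over subexpressions:
Each of the 4 symbol leaves contributes exactly 1 symbol transition.
  q·q·r — 3 symbol transitions
  r|q·q·r — 4 symbol transitions

4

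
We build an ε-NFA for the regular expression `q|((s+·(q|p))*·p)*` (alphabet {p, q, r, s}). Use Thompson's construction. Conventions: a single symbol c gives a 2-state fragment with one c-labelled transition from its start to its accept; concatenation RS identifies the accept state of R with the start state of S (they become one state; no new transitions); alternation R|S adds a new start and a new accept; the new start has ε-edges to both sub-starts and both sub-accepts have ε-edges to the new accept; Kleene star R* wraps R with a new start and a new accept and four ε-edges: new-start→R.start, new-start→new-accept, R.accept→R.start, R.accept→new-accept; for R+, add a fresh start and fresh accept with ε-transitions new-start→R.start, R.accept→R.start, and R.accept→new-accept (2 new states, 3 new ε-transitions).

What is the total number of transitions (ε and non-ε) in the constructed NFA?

Per subexpression:
Each of the 5 symbol leaves contributes 1 transition (1 symbol, 0 ε).
  s+ : 4 transitions (1 symbol, 3 ε)
  q|p : 6 transitions (2 symbol, 4 ε)
  s+·(q|p) : 10 transitions (3 symbol, 7 ε)
  (s+·(q|p))* : 14 transitions (3 symbol, 11 ε)
  (s+·(q|p))*·p : 15 transitions (4 symbol, 11 ε)
  ((s+·(q|p))*·p)* : 19 transitions (4 symbol, 15 ε)
  q|((s+·(q|p))*·p)* : 24 transitions (5 symbol, 19 ε)

24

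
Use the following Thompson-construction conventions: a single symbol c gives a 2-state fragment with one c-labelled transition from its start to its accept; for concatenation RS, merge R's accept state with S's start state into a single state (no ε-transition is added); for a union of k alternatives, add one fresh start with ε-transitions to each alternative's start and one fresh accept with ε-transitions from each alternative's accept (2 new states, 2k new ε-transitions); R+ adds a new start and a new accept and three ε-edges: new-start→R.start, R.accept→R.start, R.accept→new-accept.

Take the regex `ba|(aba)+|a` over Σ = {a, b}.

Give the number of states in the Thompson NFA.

Per subexpression:
Each of the 6 symbol leaves contributes a 2-state fragment.
  ba → 3 states
  aba → 4 states
  (aba)+ → 6 states
  ba|(aba)+|a → 13 states

13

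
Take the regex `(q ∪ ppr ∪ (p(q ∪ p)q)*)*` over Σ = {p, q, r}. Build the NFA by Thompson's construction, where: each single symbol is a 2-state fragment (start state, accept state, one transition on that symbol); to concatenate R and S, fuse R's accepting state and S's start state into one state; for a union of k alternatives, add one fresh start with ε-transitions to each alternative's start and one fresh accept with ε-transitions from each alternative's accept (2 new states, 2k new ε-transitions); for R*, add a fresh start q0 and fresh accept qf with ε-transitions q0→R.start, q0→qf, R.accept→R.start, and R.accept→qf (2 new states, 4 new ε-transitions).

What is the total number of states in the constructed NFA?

20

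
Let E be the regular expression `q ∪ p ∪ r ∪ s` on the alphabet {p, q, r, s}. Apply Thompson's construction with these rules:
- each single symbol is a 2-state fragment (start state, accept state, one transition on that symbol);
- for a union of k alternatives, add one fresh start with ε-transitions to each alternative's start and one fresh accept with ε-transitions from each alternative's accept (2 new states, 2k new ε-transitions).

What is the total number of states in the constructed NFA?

10

Building bottom-up:
Each of the 4 symbol leaves contributes a 2-state fragment.
  q ∪ p ∪ r ∪ s = 10 states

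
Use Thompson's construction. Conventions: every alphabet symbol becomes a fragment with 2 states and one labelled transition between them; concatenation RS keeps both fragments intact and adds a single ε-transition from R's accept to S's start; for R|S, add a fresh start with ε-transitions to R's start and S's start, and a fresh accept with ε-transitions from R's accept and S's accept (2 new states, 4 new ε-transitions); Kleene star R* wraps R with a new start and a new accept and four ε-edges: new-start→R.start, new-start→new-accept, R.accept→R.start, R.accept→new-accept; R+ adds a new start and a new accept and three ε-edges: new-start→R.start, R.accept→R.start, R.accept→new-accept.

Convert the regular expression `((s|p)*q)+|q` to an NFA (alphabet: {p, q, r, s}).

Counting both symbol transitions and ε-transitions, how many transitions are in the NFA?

20

By structural recursion:
Each of the 4 symbol leaves contributes 1 transition (1 symbol, 0 ε).
  s|p : 6 transitions (2 symbol, 4 ε)
  (s|p)* : 10 transitions (2 symbol, 8 ε)
  (s|p)*q : 12 transitions (3 symbol, 9 ε)
  ((s|p)*q)+ : 15 transitions (3 symbol, 12 ε)
  ((s|p)*q)+|q : 20 transitions (4 symbol, 16 ε)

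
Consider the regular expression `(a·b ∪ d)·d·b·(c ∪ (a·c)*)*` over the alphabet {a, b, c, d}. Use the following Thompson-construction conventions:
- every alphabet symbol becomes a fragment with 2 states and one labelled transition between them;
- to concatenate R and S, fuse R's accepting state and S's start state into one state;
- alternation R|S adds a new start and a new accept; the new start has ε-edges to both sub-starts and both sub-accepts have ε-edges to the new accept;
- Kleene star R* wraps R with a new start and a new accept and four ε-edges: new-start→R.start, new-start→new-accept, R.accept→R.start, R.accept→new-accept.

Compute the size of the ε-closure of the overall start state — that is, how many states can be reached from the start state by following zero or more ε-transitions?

3

Let C(F) = |ε-closure(F.start)| within fragment F, and note whether F accepts ε. Symbol fragments have C = 1 and do not accept ε. Then:
  a·b : same as the first factor's closure: C = 1
  a·b ∪ d : new start ε-reaches every alternative's start; none of them accept ε, so the new accept is not reached: C = 1 + 1 + 1 = 3
  a·c : same as the first factor's closure: C = 1
  (a·c)* : C = 1 (new start) + 1 (body) + 1 (new accept) = 3
  c ∪ (a·c)* : C = 1 (new start) + (1 + 3) + 1 (new accept, since some branch ε-reaches its own accept) = 6
  (c ∪ (a·c)*)* : the star's fresh start ε-reaches both the body's start and the fresh accept: C = 2 + 6 = 8
  (a·b ∪ d)·d·b·(c ∪ (a·c)*)* : same as the first factor's closure: C = 3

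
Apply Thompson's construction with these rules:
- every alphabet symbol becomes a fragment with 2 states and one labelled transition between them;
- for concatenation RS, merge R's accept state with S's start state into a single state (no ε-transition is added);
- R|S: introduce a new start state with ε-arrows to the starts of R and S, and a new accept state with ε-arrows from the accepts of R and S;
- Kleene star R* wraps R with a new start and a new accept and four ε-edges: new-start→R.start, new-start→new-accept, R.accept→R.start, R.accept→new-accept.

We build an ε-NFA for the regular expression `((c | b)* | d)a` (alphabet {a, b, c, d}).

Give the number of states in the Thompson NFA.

By structural recursion:
Each of the 4 symbol leaves contributes a 2-state fragment.
  c | b = 6 states
  (c | b)* = 8 states
  (c | b)* | d = 12 states
  ((c | b)* | d)a = 13 states

13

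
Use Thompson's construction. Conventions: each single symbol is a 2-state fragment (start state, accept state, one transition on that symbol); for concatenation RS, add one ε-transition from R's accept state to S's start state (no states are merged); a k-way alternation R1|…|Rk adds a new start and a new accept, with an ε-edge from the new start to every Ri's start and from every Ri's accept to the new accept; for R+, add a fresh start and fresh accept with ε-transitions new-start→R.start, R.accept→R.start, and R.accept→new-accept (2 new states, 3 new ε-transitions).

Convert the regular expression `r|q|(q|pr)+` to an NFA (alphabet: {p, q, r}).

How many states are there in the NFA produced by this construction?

By structural recursion:
Each of the 5 symbol leaves contributes a 2-state fragment.
  pr — 4 states
  q|pr — 8 states
  (q|pr)+ — 10 states
  r|q|(q|pr)+ — 16 states

16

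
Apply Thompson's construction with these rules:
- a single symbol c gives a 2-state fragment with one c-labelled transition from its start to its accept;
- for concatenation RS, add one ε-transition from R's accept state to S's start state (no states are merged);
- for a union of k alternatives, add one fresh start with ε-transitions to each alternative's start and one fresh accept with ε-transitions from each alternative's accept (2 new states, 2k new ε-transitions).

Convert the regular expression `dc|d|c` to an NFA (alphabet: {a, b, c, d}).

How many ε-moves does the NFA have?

Per subexpression:
Each of the 4 symbol leaves contributes 0 ε-transitions.
  dc — 1 ε-transition
  dc|d|c — 7 ε-transitions

7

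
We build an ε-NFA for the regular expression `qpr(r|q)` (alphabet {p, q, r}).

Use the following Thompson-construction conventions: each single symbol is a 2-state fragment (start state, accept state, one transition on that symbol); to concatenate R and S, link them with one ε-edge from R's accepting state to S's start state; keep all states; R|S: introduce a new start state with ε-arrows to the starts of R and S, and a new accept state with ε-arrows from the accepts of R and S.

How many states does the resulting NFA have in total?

12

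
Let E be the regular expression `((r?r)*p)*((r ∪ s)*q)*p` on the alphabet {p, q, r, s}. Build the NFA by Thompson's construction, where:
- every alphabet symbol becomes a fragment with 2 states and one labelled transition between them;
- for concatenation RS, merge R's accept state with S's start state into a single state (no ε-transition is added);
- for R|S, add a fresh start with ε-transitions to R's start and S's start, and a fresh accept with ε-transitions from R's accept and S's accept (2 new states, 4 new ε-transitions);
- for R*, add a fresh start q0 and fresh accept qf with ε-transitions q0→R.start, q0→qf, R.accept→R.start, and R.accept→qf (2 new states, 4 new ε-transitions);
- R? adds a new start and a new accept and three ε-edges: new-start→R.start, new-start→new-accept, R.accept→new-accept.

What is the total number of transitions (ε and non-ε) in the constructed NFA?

30

By structural recursion:
Each of the 7 symbol leaves contributes 1 transition (1 symbol, 0 ε).
  r? : 4 transitions (1 symbol, 3 ε)
  r?r : 5 transitions (2 symbol, 3 ε)
  (r?r)* : 9 transitions (2 symbol, 7 ε)
  (r?r)*p : 10 transitions (3 symbol, 7 ε)
  ((r?r)*p)* : 14 transitions (3 symbol, 11 ε)
  r ∪ s : 6 transitions (2 symbol, 4 ε)
  (r ∪ s)* : 10 transitions (2 symbol, 8 ε)
  (r ∪ s)*q : 11 transitions (3 symbol, 8 ε)
  ((r ∪ s)*q)* : 15 transitions (3 symbol, 12 ε)
  ((r?r)*p)*((r ∪ s)*q)*p : 30 transitions (7 symbol, 23 ε)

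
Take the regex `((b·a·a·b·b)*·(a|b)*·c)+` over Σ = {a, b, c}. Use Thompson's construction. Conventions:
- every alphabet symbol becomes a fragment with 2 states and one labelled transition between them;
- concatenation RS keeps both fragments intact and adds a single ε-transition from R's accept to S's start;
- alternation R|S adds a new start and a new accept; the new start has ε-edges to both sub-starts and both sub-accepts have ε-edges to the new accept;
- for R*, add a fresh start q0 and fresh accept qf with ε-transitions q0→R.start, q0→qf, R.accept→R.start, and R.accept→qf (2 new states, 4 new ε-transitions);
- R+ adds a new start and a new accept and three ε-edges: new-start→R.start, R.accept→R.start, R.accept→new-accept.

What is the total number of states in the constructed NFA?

24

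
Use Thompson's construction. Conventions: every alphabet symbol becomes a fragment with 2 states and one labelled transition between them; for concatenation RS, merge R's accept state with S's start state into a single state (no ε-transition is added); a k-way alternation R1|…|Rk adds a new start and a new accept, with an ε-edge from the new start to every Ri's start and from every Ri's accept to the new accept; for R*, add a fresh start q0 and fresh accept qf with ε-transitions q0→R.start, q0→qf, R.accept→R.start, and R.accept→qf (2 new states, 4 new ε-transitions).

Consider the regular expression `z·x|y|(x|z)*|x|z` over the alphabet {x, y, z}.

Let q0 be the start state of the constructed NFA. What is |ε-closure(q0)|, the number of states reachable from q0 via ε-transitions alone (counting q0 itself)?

11

Compute the ε-closure size of each fragment's start state recursively; a symbol fragment's start has no outgoing ε-edge, so its closure is just itself (size 1).
  z·x : same as the first factor's closure: |closure| = 1
  x|z : new start ε-reaches every alternative's start; none of them accept ε, so the new accept is not reached: |closure| = 1 + 1 + 1 = 3
  (x|z)* : the star's fresh start ε-reaches both the body's start and the fresh accept: |closure| = 2 + 3 = 5
  z·x|y|(x|z)*|x|z : |closure| = 1 (new start) + (1 + 1 + 5 + 1 + 1) + 1 (new accept, since some branch ε-reaches its own accept) = 11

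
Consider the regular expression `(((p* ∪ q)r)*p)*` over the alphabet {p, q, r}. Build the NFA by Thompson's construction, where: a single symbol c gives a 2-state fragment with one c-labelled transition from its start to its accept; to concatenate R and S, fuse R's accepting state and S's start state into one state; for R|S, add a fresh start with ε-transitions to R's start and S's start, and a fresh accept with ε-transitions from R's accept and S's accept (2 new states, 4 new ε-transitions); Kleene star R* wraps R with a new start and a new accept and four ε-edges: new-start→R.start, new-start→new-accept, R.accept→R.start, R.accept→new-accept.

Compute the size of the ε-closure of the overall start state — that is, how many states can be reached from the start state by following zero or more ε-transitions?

Compute the ε-closure size of each fragment's start state recursively; a symbol fragment's start has no outgoing ε-edge, so its closure is just itself (size 1).
  p* — C = 1 (new start) + 1 (body) + 1 (new accept) = 3
  p* ∪ q — C = 1 (new start) + (3 + 1) + 1 (new accept, since some branch ε-reaches its own accept) = 6
  (p* ∪ q)r — C = 6 + (1−1) = 6 (closure spills across the concat boundary because the left factor accepts ε)
  ((p* ∪ q)r)* — C = 1 (new start) + 6 (body) + 1 (new accept) = 8
  ((p* ∪ q)r)*p — C = 8 + (1−1) = 8 (closure spills across the concat boundary because the left factor accepts ε)
  (((p* ∪ q)r)*p)* — the star's fresh start ε-reaches both the body's start and the fresh accept: C = 2 + 8 = 10

10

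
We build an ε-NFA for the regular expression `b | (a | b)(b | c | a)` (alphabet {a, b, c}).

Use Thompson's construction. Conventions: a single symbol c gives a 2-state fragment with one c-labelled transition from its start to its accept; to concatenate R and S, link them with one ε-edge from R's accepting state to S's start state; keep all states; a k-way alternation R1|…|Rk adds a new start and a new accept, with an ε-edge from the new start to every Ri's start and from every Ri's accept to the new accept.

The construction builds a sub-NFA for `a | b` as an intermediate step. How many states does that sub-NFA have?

6

Fragment for `a | b`:
Each of the 2 symbol leaves contributes a 2-state fragment.
  a | b — 6 states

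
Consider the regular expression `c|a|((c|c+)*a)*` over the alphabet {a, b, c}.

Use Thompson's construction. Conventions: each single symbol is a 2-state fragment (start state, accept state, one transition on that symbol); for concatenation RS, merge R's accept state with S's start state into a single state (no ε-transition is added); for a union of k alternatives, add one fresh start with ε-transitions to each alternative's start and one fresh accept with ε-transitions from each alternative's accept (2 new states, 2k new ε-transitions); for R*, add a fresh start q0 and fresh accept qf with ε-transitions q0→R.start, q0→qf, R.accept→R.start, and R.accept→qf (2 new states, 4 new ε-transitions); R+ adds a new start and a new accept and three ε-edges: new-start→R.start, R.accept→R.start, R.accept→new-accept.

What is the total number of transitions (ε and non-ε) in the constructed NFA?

26

Recursing over subexpressions:
Each of the 5 symbol leaves contributes 1 transition (1 symbol, 0 ε).
  c+ — 4 transitions (1 symbol, 3 ε)
  c|c+ — 9 transitions (2 symbol, 7 ε)
  (c|c+)* — 13 transitions (2 symbol, 11 ε)
  (c|c+)*a — 14 transitions (3 symbol, 11 ε)
  ((c|c+)*a)* — 18 transitions (3 symbol, 15 ε)
  c|a|((c|c+)*a)* — 26 transitions (5 symbol, 21 ε)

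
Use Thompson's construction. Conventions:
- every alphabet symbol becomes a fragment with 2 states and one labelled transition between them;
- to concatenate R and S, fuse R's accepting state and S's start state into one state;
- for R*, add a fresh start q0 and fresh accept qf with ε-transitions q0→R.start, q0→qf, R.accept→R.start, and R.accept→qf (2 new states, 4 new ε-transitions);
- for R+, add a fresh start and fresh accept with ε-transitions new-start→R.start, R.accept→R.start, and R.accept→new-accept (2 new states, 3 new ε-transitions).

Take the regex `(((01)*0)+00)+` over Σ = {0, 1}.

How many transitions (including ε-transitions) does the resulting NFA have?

15

Building bottom-up:
Each of the 5 symbol leaves contributes 1 transition (1 symbol, 0 ε).
  01 → 2 transitions (2 symbol, 0 ε)
  (01)* → 6 transitions (2 symbol, 4 ε)
  (01)*0 → 7 transitions (3 symbol, 4 ε)
  ((01)*0)+ → 10 transitions (3 symbol, 7 ε)
  ((01)*0)+00 → 12 transitions (5 symbol, 7 ε)
  (((01)*0)+00)+ → 15 transitions (5 symbol, 10 ε)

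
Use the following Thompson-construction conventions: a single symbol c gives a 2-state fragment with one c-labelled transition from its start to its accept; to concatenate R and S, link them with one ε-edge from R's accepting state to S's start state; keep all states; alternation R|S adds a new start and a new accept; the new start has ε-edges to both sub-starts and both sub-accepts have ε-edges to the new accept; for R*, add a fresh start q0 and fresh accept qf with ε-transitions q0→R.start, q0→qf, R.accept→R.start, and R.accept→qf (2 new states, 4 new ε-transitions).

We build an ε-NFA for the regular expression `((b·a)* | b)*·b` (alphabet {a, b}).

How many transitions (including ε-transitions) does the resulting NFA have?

Per subexpression:
Each of the 4 symbol leaves contributes 1 transition (1 symbol, 0 ε).
  b·a : 3 transitions (2 symbol, 1 ε)
  (b·a)* : 7 transitions (2 symbol, 5 ε)
  (b·a)* | b : 12 transitions (3 symbol, 9 ε)
  ((b·a)* | b)* : 16 transitions (3 symbol, 13 ε)
  ((b·a)* | b)*·b : 18 transitions (4 symbol, 14 ε)

18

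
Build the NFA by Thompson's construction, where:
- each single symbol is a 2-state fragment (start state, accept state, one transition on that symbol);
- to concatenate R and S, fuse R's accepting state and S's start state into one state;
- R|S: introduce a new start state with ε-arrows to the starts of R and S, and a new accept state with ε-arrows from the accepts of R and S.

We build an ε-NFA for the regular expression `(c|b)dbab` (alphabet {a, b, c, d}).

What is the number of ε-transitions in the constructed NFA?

4

Recursing over subexpressions:
Each of the 6 symbol leaves contributes 0 ε-transitions.
  c|b — 4 ε-transitions
  (c|b)dbab — 4 ε-transitions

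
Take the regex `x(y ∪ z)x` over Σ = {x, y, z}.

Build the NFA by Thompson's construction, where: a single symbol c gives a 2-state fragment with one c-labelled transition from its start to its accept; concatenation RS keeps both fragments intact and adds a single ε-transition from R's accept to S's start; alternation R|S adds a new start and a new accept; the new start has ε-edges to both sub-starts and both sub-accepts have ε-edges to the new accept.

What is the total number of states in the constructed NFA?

Building bottom-up:
Each of the 4 symbol leaves contributes a 2-state fragment.
  y ∪ z : 6 states
  x(y ∪ z)x : 10 states

10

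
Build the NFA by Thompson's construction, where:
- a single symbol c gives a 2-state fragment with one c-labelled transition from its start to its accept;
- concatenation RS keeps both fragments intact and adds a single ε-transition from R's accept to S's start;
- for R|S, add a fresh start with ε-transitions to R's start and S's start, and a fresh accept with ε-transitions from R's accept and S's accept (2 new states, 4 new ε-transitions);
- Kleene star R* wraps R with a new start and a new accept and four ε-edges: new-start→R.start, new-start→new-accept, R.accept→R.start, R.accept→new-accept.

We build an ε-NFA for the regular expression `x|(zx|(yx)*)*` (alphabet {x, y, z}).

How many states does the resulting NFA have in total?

18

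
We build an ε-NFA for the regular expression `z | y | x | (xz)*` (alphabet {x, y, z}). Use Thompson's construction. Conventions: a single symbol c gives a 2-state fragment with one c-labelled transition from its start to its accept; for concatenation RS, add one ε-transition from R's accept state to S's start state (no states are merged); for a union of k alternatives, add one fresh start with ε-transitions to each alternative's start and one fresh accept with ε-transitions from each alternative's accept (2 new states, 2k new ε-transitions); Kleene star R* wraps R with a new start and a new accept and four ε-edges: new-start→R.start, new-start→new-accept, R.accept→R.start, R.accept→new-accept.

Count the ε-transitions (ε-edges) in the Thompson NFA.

By structural recursion:
Each of the 5 symbol leaves contributes 0 ε-transitions.
  xz → 1 ε-transition
  (xz)* → 5 ε-transitions
  z | y | x | (xz)* → 13 ε-transitions

13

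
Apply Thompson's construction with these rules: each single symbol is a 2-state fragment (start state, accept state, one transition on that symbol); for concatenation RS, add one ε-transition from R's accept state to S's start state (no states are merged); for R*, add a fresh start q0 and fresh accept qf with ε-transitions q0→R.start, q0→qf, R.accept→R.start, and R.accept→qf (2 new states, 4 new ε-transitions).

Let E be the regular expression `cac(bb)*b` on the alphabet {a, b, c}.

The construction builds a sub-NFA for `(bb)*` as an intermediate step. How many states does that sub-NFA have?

Fragment for `(bb)*`:
Each of the 2 symbol leaves contributes a 2-state fragment.
  bb → 4 states
  (bb)* → 6 states

6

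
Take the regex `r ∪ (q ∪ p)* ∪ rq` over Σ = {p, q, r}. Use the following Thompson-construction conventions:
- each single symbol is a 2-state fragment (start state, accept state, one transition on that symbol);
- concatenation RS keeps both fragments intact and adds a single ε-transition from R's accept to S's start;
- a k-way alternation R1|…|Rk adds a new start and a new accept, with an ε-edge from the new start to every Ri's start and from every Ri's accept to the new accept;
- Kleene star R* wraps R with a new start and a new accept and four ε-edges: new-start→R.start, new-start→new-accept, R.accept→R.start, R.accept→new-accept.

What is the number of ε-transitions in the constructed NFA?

Recursing over subexpressions:
Each of the 5 symbol leaves contributes 0 ε-transitions.
  q ∪ p — 4 ε-transitions
  (q ∪ p)* — 8 ε-transitions
  rq — 1 ε-transition
  r ∪ (q ∪ p)* ∪ rq — 15 ε-transitions

15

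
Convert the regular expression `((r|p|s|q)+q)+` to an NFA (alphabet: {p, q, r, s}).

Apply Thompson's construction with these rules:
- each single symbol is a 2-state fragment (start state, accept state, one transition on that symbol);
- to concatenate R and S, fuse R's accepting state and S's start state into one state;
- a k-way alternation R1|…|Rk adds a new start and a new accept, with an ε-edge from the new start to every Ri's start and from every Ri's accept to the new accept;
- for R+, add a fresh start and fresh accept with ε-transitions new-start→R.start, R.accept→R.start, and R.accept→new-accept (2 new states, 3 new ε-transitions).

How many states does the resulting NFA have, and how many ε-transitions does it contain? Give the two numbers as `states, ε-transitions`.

Recursing over subexpressions:
Each of the 5 symbol leaves contributes 2 states and 0 ε-transitions.
  r|p|s|q : 10 states, 8 ε-transitions
  (r|p|s|q)+ : 12 states, 11 ε-transitions
  (r|p|s|q)+q : 13 states, 11 ε-transitions
  ((r|p|s|q)+q)+ : 15 states, 14 ε-transitions

15, 14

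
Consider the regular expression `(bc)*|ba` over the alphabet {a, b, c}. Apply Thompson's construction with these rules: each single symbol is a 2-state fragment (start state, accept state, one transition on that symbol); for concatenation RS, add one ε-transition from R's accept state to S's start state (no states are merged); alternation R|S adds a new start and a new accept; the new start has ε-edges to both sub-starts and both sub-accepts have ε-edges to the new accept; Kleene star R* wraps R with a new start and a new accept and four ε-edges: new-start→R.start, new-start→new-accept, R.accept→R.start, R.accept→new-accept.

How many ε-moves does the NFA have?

Building bottom-up:
Each of the 4 symbol leaves contributes 0 ε-transitions.
  bc — 1 ε-transition
  (bc)* — 5 ε-transitions
  ba — 1 ε-transition
  (bc)*|ba — 10 ε-transitions

10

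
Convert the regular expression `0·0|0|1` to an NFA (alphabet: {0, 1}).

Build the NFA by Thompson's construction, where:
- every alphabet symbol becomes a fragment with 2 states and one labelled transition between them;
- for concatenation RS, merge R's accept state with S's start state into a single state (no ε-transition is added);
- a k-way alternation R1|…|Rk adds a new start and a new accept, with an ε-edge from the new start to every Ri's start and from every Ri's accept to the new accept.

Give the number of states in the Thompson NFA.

Building bottom-up:
Each of the 4 symbol leaves contributes a 2-state fragment.
  0·0 = 3 states
  0·0|0|1 = 9 states

9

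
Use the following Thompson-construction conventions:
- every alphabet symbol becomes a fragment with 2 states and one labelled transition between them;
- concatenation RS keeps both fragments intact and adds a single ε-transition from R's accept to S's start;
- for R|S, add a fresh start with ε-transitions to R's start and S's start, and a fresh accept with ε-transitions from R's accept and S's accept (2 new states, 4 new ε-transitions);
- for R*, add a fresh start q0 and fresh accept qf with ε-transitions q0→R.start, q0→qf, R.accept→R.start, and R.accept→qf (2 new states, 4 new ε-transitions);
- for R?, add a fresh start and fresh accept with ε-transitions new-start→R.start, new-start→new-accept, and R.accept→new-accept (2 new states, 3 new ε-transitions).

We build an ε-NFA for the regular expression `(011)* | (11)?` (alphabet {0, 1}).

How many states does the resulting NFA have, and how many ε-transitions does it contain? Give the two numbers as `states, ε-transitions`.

16, 14

By structural recursion:
Each of the 5 symbol leaves contributes 2 states and 0 ε-transitions.
  011 → 6 states, 2 ε-transitions
  (011)* → 8 states, 6 ε-transitions
  11 → 4 states, 1 ε-transition
  (11)? → 6 states, 4 ε-transitions
  (011)* | (11)? → 16 states, 14 ε-transitions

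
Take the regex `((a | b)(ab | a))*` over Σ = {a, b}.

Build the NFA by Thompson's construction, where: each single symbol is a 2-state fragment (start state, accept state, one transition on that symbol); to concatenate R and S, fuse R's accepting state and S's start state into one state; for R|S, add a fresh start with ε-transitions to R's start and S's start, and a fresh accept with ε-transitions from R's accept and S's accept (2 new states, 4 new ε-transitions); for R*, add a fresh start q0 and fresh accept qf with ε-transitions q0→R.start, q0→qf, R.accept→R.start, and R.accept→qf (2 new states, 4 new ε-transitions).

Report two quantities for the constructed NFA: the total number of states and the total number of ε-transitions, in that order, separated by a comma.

14, 12

Recursing over subexpressions:
Each of the 5 symbol leaves contributes 2 states and 0 ε-transitions.
  a | b → 6 states, 4 ε-transitions
  ab → 3 states, 0 ε-transitions
  ab | a → 7 states, 4 ε-transitions
  (a | b)(ab | a) → 12 states, 8 ε-transitions
  ((a | b)(ab | a))* → 14 states, 12 ε-transitions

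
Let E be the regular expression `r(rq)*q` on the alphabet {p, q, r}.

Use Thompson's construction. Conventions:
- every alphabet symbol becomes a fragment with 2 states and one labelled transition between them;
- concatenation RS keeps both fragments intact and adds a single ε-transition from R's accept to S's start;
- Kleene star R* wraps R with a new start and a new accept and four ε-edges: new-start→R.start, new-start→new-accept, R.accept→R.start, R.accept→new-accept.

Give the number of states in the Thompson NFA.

By structural recursion:
Each of the 4 symbol leaves contributes a 2-state fragment.
  rq — 4 states
  (rq)* — 6 states
  r(rq)*q — 10 states

10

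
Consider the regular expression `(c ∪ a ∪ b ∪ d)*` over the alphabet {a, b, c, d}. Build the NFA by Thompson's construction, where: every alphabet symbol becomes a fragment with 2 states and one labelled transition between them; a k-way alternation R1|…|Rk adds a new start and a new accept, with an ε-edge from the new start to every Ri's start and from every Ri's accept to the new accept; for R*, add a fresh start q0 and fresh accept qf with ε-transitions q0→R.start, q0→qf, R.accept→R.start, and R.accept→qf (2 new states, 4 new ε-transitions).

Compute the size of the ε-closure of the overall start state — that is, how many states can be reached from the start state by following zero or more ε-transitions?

Work bottom-up. For each fragment F, track |ε-closure(F.start)| and whether F's accept lies in that closure (i.e. whether F accepts ε). A single-symbol fragment has closure size 1 and does not accept ε.
  c ∪ a ∪ b ∪ d : new start ε-reaches every alternative's start; none of them accept ε, so the new accept is not reached: |closure| = 1 + 1 + 1 + 1 + 1 = 5
  (c ∪ a ∪ b ∪ d)* : new start has ε-edges to the inner start and to the new accept, so |closure| = 2 + 5 = 7

7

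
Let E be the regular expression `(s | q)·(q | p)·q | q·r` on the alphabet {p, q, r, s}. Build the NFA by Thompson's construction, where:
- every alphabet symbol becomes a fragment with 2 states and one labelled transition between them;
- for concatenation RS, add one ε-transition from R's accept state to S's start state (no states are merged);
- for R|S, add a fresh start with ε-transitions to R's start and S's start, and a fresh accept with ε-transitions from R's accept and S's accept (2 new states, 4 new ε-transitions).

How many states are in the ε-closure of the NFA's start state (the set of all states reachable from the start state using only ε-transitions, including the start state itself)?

Let C(F) = |ε-closure(F.start)| within fragment F, and note whether F accepts ε. Symbol fragments have C = 1 and do not accept ε. Then:
  s | q → new start ε-reaches every alternative's start; none of them accept ε, so the new accept is not reached: |ε-closure| = 1 + 1 + 1 = 3
  q | p → |ε-closure| = 1 + 1 + 1 = 3 (the new accept is not ε-reachable since no branch accepts ε)
  (s | q)·(q | p)·q → same as the first factor's closure: |ε-closure| = 3
  q·r → same as the first factor's closure: |ε-closure| = 1
  (s | q)·(q | p)·q | q·r → new start ε-reaches every alternative's start; none of them accept ε, so the new accept is not reached: |ε-closure| = 1 + 3 + 1 = 5

5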